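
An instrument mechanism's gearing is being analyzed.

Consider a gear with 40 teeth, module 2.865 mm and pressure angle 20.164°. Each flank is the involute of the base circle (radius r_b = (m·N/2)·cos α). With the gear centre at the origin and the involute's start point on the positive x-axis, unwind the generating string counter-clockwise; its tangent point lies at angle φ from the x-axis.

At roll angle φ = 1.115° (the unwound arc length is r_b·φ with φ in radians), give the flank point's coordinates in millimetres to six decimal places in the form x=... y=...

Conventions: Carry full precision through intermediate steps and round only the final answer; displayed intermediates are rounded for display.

x=53.798255 y=0.000132

single-mesh involute tooth geometry (40T wheel at module 2.865)
pitch radius r_p = m·N/2 = 2.865·40/2 = 57.300000
base radius r_b = r_p·cos α = 57.300000·cos 20.164° = 53.788071
roll angle φ = 1.115° = 0.01946042 rad
x = r_b·(cos φ + φ·sin φ) = 53.798255
y = r_b·(sin φ − φ·cos φ) = 0.000132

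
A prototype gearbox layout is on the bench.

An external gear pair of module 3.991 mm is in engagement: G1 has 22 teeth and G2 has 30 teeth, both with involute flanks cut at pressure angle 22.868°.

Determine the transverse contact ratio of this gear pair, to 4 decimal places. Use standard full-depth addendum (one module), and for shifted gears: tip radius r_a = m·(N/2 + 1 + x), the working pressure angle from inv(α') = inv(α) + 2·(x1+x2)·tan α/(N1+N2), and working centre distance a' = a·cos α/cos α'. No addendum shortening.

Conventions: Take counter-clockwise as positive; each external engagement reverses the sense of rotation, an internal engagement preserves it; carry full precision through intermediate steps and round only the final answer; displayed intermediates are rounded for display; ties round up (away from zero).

1.5136

single-mesh involute tooth geometry (22T engaging 30T at module 3.991)
base radii: r_b1 = 40.450495, r_b2 = 55.159766
tip radii: r_a1 = 47.892000, r_a2 = 63.856000
no profile shift: α' = α, a' = a
action lengths: √(r_a1²−r_b1²) = 25.639834, √(r_a2²−r_b2²) = 32.171244
base pitch p_b = π·m·cos α = 11.552634
CR = (25.639834 + 32.171244 − 103.766000·sin 22.86800°)/11.552634 = 1.513649
contact ratio ≈ 1.5136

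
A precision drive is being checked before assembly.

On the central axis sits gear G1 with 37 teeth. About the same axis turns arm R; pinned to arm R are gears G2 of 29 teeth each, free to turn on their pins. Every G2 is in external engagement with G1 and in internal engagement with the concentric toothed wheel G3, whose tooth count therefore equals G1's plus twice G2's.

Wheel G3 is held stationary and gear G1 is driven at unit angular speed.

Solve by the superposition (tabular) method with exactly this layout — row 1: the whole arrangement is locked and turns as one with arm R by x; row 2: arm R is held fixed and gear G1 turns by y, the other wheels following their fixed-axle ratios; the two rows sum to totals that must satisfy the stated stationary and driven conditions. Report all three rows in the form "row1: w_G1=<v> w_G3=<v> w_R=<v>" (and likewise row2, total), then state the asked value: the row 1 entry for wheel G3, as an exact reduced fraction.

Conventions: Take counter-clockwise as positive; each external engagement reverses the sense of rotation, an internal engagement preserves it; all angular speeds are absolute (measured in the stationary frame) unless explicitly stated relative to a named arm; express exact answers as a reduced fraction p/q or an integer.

planetary set (37T centre, 29T on arm, 95T internal) — Willis relation
row 1 — lock + rotate with arm: ω_sun = ω_ring = ω_arm = x
row 2 (arm held, sun turns y): ω_ring = −(37/95)·y, ω_arm = 0
boundary: total ω_ring = x − (37/95)·y = 0 and total ω_sun = x + y = 1  ⇒  y = 95/132, x = 37/132
row 2 ring = −(37/95)·95/132 = -37/132
totals (row 1 + row 2): sun 37/132 + 95/132 = 1, ring 37/132 + (-37/132) = 0, arm 37/132 + 0 = 37/132
asked cell (row1, ring) = 37/132

row1: w_G1=37/132 w_G3=37/132 w_R=37/132
row2: w_G1=95/132 w_G3=-37/132 w_R=0
total: w_G1=1 w_G3=0 w_R=37/132
asked value: 37/132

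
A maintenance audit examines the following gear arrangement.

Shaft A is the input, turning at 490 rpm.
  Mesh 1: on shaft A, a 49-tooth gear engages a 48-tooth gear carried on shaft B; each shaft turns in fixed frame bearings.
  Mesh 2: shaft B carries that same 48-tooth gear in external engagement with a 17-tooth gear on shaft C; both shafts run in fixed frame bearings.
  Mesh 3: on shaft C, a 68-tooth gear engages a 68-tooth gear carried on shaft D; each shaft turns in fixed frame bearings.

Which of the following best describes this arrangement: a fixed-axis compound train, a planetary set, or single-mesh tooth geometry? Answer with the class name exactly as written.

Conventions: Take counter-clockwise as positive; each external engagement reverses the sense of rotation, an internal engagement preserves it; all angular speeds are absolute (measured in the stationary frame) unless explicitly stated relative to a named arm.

fixed-axis compound train

topology: fixed-axis compound train — 3 meshes, A→D
classification: fixed-axis compound train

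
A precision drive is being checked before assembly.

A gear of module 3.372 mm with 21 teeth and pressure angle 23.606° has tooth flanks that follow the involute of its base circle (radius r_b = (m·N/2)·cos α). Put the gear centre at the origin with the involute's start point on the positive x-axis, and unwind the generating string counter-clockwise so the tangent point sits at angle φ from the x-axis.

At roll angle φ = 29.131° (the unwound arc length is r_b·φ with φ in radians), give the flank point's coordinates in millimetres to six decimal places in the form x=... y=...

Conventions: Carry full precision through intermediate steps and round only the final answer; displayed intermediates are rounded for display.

x=36.369462 y=1.384947

single-mesh involute tooth geometry (21T wheel at module 3.372)
pitch radius r_p = m·N/2 = 3.372·21/2 = 35.406000
base radius r_b = r_p·cos α = 35.406000·cos 23.606° = 32.443254
roll angle φ = 29.131° = 0.50843186 rad
x = r_b·(cos φ + φ·sin φ) = 36.369462
y = r_b·(sin φ − φ·cos φ) = 1.384947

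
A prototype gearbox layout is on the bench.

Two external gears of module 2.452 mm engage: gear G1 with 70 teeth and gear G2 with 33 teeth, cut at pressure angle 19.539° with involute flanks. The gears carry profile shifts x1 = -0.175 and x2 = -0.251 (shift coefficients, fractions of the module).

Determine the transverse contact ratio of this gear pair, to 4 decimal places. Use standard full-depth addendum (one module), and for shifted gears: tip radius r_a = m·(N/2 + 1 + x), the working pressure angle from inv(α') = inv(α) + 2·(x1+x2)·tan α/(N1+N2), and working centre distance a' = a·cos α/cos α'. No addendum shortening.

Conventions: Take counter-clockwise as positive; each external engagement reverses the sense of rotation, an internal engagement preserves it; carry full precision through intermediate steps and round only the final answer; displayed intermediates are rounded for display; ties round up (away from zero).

recognized (one external pair, fixed centres): single-mesh tooth geometry, m = 2.452, N1 = 70, N2 = 33
base radii: r_b1 = 80.877974, r_b2 = 38.128188
tip radii: r_a1 = 87.842900, r_a2 = 42.294548
inv(α') = inv(19.539°) + 2·(-0.175-0.251)·tan α/(70+33) = 0.01092936  ⇒  α' = 18.09118°
a' = a·cos α / cos α' = 126.2780·cos 19.539°/cos 18.09118° = 125.195381
action lengths: √(r_a1²−r_b1²) = 34.280145, √(r_a2²−r_b2²) = 18.304919
base pitch p_b = π·m·cos α = 7.259590
CR = (34.280145 + 18.304919 − 125.195381·sin 18.09118°)/7.259590 = 1.888277
contact ratio ≈ 1.8883

1.8883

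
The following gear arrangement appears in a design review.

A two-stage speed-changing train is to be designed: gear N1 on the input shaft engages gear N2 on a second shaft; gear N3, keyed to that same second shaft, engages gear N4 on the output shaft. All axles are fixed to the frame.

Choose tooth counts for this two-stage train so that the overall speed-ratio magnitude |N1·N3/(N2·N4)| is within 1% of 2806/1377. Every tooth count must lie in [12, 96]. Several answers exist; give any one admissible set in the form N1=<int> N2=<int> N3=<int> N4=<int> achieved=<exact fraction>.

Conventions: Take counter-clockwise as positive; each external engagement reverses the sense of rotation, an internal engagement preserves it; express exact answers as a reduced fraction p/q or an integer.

design class (target 2806/1377): fixed-axis compound train
target = 2806/1377 in lowest terms: an exact hit needs N1·N3 = k·2806 and N2·N4 = k·1377 for one integer k, every count in [12, 96]; additionally prefer no 1:1 stage (N1 ≠ N2, N3 ≠ N4)
k = 1: N1·N3 = 2806 = 46·61, N2·N4 = 1377 = 17·81
achieved = 46·61/(17·81) = 2806/1377; |achieved − target| = 0 ≤ 1403/68850 ✓

N1=46 N2=17 N3=61 N4=81 achieved=2806/1377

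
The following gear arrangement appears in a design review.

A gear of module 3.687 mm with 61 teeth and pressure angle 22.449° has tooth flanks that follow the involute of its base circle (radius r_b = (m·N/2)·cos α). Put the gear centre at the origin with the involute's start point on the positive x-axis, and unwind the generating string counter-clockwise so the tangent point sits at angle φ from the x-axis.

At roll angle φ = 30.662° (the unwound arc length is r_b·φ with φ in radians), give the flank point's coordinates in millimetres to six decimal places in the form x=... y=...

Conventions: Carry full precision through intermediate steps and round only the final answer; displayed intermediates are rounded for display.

single-mesh involute tooth geometry (61T wheel at module 3.687)
pitch radius r_p = m·N/2 = 3.687·61/2 = 112.453500
base radius r_b = r_p·cos α = 112.453500·cos 22.449° = 103.931751
roll angle φ = 30.662° = 0.53515286 rad
x = r_b·(cos φ + φ·sin φ) = 117.765477
y = r_b·(sin φ − φ·cos φ) = 5.159071

x=117.765477 y=5.159071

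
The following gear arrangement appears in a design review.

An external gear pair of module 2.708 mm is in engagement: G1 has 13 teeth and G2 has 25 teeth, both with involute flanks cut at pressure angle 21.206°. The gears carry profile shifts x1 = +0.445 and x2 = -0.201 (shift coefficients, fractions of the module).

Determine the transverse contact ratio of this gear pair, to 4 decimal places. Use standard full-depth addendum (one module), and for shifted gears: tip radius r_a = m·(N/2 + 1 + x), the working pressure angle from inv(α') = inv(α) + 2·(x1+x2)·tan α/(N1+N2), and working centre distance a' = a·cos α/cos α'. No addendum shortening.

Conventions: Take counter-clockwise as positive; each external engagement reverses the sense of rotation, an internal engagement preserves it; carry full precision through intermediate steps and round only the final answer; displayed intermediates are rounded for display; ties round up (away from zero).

1.3823

single-mesh involute tooth geometry (13T engaging 25T at module 2.708)
base radii: r_b1 = 16.410097, r_b2 = 31.557879
tip radii: r_a1 = 21.515060, r_a2 = 36.013692
inv(α') = inv(21.206°) + 2·(+0.445-0.201)·tan α/(13+25) = 0.02286307  ⇒  α' = 22.94068°
a' = a·cos α / cos α' = 51.4520·cos 21.206°/cos 22.94068° = 52.087643
action lengths: √(r_a1²−r_b1²) = 13.914256, √(r_a2²−r_b2²) = 17.351839
base pitch p_b = π·m·cos α = 7.931360
CR = (13.914256 + 17.351839 − 52.087643·sin 22.94068°)/7.931360 = 1.382296
contact ratio ≈ 1.3823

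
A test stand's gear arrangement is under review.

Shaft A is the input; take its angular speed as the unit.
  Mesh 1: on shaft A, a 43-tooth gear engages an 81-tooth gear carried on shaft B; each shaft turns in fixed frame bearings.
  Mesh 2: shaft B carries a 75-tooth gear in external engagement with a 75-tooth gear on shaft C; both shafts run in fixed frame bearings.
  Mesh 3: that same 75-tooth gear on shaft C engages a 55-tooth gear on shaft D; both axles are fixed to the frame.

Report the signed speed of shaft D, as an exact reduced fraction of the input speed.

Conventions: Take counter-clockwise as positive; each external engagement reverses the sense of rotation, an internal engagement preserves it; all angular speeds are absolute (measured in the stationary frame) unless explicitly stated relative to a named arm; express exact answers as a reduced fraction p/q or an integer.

-215/297

3-mesh fixed-axis compound train (all bearings frame-fixed)
mesh 1 [43T→81T]: |ω|/ω_in = 1×43/81 = 43/81, sense flips to −
mesh 2 [75T→75T]: |ω|/ω_in = (43/81)×75/75 = 43/81, sense flips to +
mesh 3 [75T→55T]: |ω|/ω_in = (43/81)×75/55 = 215/297, sense flips to −
signed output speed (× input speed) = -215/297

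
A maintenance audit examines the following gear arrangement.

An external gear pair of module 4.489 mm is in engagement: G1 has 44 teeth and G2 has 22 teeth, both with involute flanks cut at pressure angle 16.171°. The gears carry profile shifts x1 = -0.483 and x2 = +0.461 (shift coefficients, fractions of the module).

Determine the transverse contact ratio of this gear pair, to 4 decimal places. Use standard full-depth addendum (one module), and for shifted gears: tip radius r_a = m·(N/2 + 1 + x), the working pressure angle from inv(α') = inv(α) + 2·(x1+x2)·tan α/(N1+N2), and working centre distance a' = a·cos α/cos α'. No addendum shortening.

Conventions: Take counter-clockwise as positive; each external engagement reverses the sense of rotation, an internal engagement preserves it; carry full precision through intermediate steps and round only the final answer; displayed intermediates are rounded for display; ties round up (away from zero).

1.7494

single-mesh involute tooth geometry (44T engaging 22T at module 4.489)
base radii: r_b1 = 94.850617, r_b2 = 47.425309
tip radii: r_a1 = 101.078813, r_a2 = 55.937429
inv(α') = inv(16.171°) + 2·(-0.483+0.461)·tan α/(44+22) = 0.00754756  ⇒  α' = 16.03813°
a' = a·cos α / cos α' = 148.1370·cos 16.171°/cos 16.03813° = 148.037846
action lengths: √(r_a1²−r_b1²) = 34.932604, √(r_a2²−r_b2²) = 29.662031
base pitch p_b = π·m·cos α = 13.544636
CR = (34.932604 + 29.662031 − 148.037846·sin 16.03813°)/13.544636 = 1.749415
contact ratio ≈ 1.7494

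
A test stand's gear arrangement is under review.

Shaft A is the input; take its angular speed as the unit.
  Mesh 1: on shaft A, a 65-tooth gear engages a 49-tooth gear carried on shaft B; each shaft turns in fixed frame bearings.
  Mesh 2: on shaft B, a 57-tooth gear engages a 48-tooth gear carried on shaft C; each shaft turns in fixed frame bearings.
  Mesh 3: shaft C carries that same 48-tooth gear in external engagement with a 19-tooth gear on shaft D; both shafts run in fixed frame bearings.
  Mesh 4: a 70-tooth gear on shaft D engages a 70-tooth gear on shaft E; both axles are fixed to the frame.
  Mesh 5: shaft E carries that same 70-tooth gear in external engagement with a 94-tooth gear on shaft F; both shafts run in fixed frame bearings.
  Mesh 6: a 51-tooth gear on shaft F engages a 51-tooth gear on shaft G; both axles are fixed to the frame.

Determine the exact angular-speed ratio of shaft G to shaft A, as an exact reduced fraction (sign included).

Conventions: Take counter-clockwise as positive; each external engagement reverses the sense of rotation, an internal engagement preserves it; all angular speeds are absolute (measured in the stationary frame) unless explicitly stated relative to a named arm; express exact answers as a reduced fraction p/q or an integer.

975/329

class = fixed-axis compound train [6 meshes; 6 ratios multiply, 6 sense flips]
mesh 1 [65T→49T]: running ratio 65/49, sense −
mesh 2 [57T→48T]: running ratio 1235/784, sense +
mesh 3 [48T→19T]: running ratio 195/49, sense −
mesh 4 [70T→70T]: running ratio 195/49, sense +
mesh 5 [70T→94T]: running ratio 975/329, sense −
mesh 6 [51T→51T]: running ratio 975/329, sense +
ω_out/ω_in = 975/329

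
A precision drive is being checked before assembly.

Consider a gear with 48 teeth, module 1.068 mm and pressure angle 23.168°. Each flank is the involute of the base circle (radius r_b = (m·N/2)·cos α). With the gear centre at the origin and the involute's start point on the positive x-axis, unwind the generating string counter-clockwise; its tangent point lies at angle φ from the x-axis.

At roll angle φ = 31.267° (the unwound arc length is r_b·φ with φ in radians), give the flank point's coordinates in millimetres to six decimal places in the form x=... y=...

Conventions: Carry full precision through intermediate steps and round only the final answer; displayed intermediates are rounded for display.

single-mesh involute tooth geometry (48T wheel at module 1.068)
pitch radius r_p = m·N/2 = 1.068·48/2 = 25.632000
base radius r_b = r_p·cos α = 25.632000·cos 23.168° = 23.564913
roll angle φ = 31.267° = 0.54571210 rad
x = r_b·(cos φ + φ·sin φ) = 26.816804
y = r_b·(sin φ − φ·cos φ) = 1.238929

x=26.816804 y=1.238929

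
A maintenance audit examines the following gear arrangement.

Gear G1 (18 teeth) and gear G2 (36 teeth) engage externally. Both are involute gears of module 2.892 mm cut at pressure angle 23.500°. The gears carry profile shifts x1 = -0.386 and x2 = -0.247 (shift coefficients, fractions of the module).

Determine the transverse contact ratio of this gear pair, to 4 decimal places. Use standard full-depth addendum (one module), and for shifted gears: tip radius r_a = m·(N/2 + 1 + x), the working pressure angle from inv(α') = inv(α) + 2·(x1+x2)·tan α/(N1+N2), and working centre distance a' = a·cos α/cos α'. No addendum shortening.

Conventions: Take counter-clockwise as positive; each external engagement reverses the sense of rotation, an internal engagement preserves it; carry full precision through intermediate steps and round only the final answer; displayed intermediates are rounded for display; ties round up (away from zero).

1.7045

topology: single-mesh involute geometry — m = 2.892, 18T/36T pair
base radii: r_b1 = 23.869240, r_b2 = 47.738479
tip radii: r_a1 = 27.803688, r_a2 = 54.233676
inv(α') = inv(23.500°) + 2·(-0.386-0.247)·tan α/(18+36) = 0.01446607  ⇒  α' = 19.80844°
a' = a·cos α / cos α' = 78.0840·cos 23.500°/cos 19.80844° = 76.111151
action lengths: √(r_a1²−r_b1²) = 14.258488, √(r_a2²−r_b2²) = 25.735757
base pitch p_b = π·m·cos α = 8.331936
CR = (14.258488 + 25.735757 − 76.111151·sin 19.80844°)/8.331936 = 1.704521
contact ratio ≈ 1.7045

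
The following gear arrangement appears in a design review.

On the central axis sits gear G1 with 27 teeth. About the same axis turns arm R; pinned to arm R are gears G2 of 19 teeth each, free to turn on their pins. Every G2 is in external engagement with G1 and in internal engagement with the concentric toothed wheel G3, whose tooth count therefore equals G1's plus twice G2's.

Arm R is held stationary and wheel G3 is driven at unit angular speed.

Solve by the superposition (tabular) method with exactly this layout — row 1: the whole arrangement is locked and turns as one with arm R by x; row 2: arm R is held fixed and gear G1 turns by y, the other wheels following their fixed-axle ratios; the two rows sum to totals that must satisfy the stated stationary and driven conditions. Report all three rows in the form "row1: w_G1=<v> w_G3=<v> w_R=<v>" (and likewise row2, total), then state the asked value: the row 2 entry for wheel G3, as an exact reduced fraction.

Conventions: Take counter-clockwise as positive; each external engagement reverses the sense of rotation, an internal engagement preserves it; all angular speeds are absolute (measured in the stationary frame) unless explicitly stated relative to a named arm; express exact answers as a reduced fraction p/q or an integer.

row1: w_G1=0 w_G3=0 w_R=0
row2: w_G1=-65/27 w_G3=1 w_R=0
total: w_G1=-65/27 w_G3=1 w_R=0
asked value: 1

planetary set (27T centre, 19T on arm, 65T internal) — Willis relation
row 1 (train locked, turned with arm): all members turn x
row 2 (arm held, sun turns y): ω_ring = −(27/65)·y, ω_arm = 0
boundary: total ω_arm = x = 0 and total ω_ring = x − (27/65)·y = 1  ⇒  y = -65/27, x = 0
row 2 ring = −(27/65)·(-65/27) = 1
totals (row 1 + row 2): sun 0 + (-65/27) = -65/27, ring 0 + 1 = 1, arm 0 + 0 = 0
asked cell (row2, ring) = 1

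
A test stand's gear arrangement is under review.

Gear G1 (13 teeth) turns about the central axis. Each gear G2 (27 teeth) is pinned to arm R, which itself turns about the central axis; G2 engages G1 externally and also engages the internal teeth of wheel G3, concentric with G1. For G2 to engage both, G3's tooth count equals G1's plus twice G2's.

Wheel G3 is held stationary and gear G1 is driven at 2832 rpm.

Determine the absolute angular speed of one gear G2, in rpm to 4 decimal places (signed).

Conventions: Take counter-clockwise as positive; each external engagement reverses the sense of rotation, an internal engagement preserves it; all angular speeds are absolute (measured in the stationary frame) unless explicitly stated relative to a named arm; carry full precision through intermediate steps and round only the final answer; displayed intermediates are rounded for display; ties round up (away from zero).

-681.7778 rpm

class = planetary set [G3 = 13+2·27 = 67; Willis about the carrier]
normalise by the input: solve with ω_sun = 1, then scale by 2832 rpm
ring teeth: 13 + 2·27 = 67
13(ω_sun−ω_arm) = −67(ω_ring−ω_arm),  ω_ring = 0, ω_sun = 1
13(1−ω_arm) = −67(0−ω_arm)  ⇒  80·ω_arm = 13  ⇒  ω_arm = 13/80
sun–planet mesh: 13·(1−13/80) = −27·(ω_p−ω_arm)  ⇒  ω_p−ω_arm = -871/2160
ω_p = 13/80 − 871/2160 = -13/54
scale: ω_p = -13/54 × 2832 rpm = -681.7778 rpm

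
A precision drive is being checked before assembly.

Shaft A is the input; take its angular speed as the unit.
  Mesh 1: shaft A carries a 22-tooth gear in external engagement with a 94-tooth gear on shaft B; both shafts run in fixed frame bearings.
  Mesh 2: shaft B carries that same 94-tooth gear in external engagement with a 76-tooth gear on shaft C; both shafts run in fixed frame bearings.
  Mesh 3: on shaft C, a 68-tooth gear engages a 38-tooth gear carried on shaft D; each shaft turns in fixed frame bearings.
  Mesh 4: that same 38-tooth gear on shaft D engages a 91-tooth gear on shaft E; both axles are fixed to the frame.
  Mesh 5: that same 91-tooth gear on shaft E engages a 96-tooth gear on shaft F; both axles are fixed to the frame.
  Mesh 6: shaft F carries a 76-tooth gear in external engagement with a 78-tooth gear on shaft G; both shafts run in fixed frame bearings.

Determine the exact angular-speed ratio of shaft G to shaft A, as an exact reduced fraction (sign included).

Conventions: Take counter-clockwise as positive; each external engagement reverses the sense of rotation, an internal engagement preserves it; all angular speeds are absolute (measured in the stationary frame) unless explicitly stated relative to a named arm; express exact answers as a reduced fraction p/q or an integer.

187/936

class = fixed-axis compound train [6 meshes; 6 ratios multiply, 6 sense flips]
mesh 1 [22T→94T]: running ratio 11/47, sense −
mesh 2 [94T→76T]: running ratio 11/38, sense +
mesh 3 [68T→38T]: running ratio 187/361, sense −
mesh 4 [38T→91T]: running ratio 374/1729, sense +
mesh 5 [91T→96T]: running ratio 187/912, sense −
mesh 6 [76T→78T]: running ratio 187/936, sense +
ω_out/ω_in = 187/936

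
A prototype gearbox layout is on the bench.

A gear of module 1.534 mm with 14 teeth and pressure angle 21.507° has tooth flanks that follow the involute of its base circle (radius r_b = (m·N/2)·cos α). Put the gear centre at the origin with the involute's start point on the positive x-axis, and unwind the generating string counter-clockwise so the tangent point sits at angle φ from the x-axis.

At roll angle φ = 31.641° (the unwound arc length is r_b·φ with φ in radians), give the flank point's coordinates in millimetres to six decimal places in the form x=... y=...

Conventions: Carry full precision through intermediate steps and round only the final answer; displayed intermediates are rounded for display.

x=11.399521 y=0.543925

topology: single-mesh involute geometry — m = 1.534, N = 14
pitch radius r_p = m·N/2 = 1.534·14/2 = 10.738000
base radius r_b = r_p·cos α = 10.738000·cos 21.507° = 9.990343
roll angle φ = 31.641° = 0.55223963 rad
x = r_b·(cos φ + φ·sin φ) = 11.399521
y = r_b·(sin φ − φ·cos φ) = 0.543925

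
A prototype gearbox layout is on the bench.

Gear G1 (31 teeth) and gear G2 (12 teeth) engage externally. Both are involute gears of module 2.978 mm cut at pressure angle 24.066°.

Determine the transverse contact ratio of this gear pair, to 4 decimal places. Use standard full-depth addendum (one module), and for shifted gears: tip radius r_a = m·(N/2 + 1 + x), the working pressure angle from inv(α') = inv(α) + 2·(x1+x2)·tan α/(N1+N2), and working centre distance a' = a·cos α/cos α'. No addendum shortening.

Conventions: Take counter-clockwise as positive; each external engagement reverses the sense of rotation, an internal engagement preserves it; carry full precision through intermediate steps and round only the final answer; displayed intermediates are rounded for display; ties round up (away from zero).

1.4197

topology: single-mesh involute geometry — m = 2.978, 31T/12T pair
base radii: r_b1 = 42.146690, r_b2 = 16.314848
tip radii: r_a1 = 49.137000, r_a2 = 20.846000
no profile shift: α' = α, a' = a
action lengths: √(r_a1²−r_b1²) = 25.260667, √(r_a2²−r_b2²) = 12.976188
base pitch p_b = π·m·cos α = 8.542434
CR = (25.260667 + 12.976188 − 64.027000·sin 24.06600°)/8.542434 = 1.419662
contact ratio ≈ 1.4197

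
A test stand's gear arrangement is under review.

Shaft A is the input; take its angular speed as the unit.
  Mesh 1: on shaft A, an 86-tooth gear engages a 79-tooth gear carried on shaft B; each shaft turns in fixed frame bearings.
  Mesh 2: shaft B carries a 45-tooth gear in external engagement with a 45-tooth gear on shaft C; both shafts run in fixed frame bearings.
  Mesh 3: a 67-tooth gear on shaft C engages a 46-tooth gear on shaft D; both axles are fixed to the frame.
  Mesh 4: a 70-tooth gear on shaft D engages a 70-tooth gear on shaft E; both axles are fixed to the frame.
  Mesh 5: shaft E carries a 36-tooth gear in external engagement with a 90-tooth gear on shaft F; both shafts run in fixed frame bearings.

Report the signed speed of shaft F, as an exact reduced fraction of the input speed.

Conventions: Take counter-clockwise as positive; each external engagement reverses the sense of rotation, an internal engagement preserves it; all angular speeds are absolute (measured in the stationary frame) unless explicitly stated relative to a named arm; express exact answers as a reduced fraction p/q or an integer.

5-mesh fixed-axis compound train (all bearings frame-fixed)
mesh 1 [86T→79T]: |ω|/ω_in = 1×86/79 = 86/79, sense flips to −
mesh 2 [45T→45T]: |ω|/ω_in = (86/79)×45/45 = 86/79, sense flips to +
mesh 3 [67T→46T]: |ω|/ω_in = (86/79)×67/46 = 2881/1817, sense flips to −
mesh 4 [70T→70T]: |ω|/ω_in = (2881/1817)×70/70 = 2881/1817, sense flips to +
mesh 5 [36T→90T]: |ω|/ω_in = (2881/1817)×36/90 = 5762/9085, sense flips to −
signed output speed (× input speed) = -5762/9085

-5762/9085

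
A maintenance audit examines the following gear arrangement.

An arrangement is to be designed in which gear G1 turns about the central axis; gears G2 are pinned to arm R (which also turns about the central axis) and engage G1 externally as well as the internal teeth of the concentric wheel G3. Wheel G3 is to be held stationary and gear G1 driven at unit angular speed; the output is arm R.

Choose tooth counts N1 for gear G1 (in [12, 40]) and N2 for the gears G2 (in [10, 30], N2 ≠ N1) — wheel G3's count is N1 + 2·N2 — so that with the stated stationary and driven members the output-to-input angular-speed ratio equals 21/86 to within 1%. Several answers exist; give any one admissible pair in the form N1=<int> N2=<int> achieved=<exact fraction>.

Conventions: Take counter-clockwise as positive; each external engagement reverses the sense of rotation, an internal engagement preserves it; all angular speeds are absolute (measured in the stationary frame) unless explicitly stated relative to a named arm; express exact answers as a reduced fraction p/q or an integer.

N1=21 N2=22 achieved=21/86

design class (target 21/86): planetary set
Willis with ω_ring = 0: ω_arm/ω_sun = N1/(N1+N3); set equal to 21/86  ⇒  N3/N1 = 1/(21/86) − 1 = 65/21
N3 = N1 + 2·N2  ⇒  N2/N1 = (N3/N1 − 1)/2 = (65/21 − 1)/2 = 22/21
smallest multiple with N1 ≥ 12 and N2 ≥ 10: k = 1  ⇒  N1 = 1·21 = 21, N2 = 1·22 = 22 (N1 ≤ 40, N2 ≤ 30, N2 ≠ N1 ✓), N3 = 21 + 2·22 = 65
check: N1/(N1+N3) with N1 = 21, N3 = 65 gives 21/86; |achieved − target| = 0 ≤ 21/8600 ✓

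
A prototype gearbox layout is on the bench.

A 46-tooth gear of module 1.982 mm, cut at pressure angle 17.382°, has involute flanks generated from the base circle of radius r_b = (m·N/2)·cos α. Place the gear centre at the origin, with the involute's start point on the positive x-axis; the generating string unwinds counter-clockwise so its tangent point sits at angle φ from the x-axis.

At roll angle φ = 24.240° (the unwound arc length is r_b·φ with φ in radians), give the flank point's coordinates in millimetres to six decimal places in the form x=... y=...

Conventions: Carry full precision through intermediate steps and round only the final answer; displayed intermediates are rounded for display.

x=47.225128 y=1.078568

topology: single-mesh involute geometry — m = 1.982, N = 46
pitch radius r_p = m·N/2 = 1.982·46/2 = 45.586000
base radius r_b = r_p·cos α = 45.586000·cos 17.382° = 43.504280
roll angle φ = 24.240° = 0.42306781 rad
x = r_b·(cos φ + φ·sin φ) = 47.225128
y = r_b·(sin φ − φ·cos φ) = 1.078568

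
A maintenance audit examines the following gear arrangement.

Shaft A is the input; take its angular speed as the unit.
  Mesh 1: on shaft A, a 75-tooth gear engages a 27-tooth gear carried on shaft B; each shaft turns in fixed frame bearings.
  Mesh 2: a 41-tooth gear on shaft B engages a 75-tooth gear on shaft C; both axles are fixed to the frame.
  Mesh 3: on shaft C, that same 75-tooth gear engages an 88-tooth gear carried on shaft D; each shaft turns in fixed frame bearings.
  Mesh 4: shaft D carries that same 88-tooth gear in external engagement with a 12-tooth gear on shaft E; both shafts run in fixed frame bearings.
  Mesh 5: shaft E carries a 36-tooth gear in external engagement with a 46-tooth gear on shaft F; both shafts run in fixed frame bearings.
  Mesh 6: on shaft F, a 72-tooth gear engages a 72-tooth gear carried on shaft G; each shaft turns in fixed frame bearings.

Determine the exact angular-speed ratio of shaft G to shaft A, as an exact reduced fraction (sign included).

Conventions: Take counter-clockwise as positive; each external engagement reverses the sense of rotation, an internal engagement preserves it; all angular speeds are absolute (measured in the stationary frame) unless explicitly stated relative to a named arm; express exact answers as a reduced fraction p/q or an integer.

1025/138

class = fixed-axis compound train [6 meshes; 6 ratios multiply, 6 sense flips]
mesh 1 [75T→27T]: running ratio 25/9, sense −
mesh 2 [41T→75T]: running ratio 41/27, sense +
mesh 3 [75T→88T]: running ratio 1025/792, sense −
mesh 4 [88T→12T]: running ratio 1025/108, sense +
mesh 5 [36T→46T]: running ratio 1025/138, sense −
mesh 6 [72T→72T]: running ratio 1025/138, sense +
ω_out/ω_in = 1025/138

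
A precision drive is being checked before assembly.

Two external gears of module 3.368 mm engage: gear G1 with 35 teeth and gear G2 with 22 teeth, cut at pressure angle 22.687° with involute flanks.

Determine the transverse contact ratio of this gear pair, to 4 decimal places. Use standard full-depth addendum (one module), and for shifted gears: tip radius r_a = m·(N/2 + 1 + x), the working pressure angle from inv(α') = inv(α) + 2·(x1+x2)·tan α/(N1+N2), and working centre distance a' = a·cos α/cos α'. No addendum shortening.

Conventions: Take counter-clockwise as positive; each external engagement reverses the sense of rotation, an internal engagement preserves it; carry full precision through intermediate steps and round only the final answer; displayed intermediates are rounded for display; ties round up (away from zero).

1.5324

class = single-mesh tooth geometry [involute pair 35T × 22T, m = 3.368]
base radii: r_b1 = 54.379554, r_b2 = 34.181434
tip radii: r_a1 = 62.308000, r_a2 = 40.416000
no profile shift: α' = α, a' = a
action lengths: √(r_a1²−r_b1²) = 30.416294, √(r_a2²−r_b2²) = 21.565774
base pitch p_b = π·m·cos α = 9.762195
CR = (30.416294 + 21.565774 − 95.988000·sin 22.68700°)/9.762195 = 1.532423
contact ratio ≈ 1.5324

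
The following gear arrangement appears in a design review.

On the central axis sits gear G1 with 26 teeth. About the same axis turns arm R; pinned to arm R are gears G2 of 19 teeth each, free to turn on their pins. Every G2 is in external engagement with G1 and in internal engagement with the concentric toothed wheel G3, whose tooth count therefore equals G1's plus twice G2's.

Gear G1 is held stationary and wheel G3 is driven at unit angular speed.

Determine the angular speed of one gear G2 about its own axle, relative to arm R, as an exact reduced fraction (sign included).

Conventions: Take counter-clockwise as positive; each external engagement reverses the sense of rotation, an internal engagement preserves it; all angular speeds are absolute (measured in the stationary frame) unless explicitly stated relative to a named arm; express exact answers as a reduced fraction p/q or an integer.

planetary set (26T centre, 19T on arm, 64T internal) — Willis relation
ring teeth: 26 + 2·19 = 64
26(ω_sun−ω_arm) = −64(ω_ring−ω_arm),  ω_sun = 0, ω_ring = 1
26(0−ω_arm) = −64(1−ω_arm)  ⇒  90·ω_arm = 64  ⇒  ω_arm = 32/45
sun–planet mesh: 26·(0−32/45) = −19·(ω_p−ω_arm)  ⇒  ω_p−ω_arm = 832/855
exact speed ratio = 832/855

832/855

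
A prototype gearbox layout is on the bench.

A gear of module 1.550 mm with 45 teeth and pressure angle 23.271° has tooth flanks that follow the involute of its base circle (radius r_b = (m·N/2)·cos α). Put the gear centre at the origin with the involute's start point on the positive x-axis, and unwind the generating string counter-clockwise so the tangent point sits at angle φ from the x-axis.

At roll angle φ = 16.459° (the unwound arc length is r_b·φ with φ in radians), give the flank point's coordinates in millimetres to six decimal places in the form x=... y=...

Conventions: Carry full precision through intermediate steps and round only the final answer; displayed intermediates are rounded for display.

x=33.332536 y=0.251071

class = single-mesh tooth geometry [base-circle involute, m = 1.550, 45T]
pitch radius r_p = m·N/2 = 1.550·45/2 = 34.875000
base radius r_b = r_p·cos α = 34.875000·cos 23.271° = 32.037796
roll angle φ = 16.459° = 0.28726374 rad
x = r_b·(cos φ + φ·sin φ) = 33.332536
y = r_b·(sin φ − φ·cos φ) = 0.251071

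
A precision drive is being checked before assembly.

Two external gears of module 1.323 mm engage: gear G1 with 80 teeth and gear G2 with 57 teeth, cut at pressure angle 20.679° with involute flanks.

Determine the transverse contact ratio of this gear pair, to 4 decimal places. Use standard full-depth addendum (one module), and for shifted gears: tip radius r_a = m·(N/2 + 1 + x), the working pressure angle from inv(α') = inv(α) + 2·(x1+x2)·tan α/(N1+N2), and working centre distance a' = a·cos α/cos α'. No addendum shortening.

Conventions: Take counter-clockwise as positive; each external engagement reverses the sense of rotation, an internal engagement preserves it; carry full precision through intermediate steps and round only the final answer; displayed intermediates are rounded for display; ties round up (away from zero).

1.7625

single-mesh involute tooth geometry (80T engaging 57T at module 1.323)
base radii: r_b1 = 49.510551, r_b2 = 35.276267
tip radii: r_a1 = 54.243000, r_a2 = 39.028500
no profile shift: α' = α, a' = a
action lengths: √(r_a1²−r_b1²) = 22.158709, √(r_a2²−r_b2²) = 16.697568
base pitch p_b = π·m·cos α = 3.888550
CR = (22.158709 + 16.697568 − 90.625500·sin 20.67900°)/3.888550 = 1.762487
contact ratio ≈ 1.7625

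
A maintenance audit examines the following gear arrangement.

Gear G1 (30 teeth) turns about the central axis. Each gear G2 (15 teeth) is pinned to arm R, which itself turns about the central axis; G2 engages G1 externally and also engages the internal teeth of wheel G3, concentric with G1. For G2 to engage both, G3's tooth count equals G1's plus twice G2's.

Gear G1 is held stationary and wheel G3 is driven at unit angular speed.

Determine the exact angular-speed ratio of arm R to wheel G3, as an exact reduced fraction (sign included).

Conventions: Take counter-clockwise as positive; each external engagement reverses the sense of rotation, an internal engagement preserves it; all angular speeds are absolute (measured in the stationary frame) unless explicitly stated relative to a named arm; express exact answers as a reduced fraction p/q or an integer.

planetary set (30T centre, 15T on arm, 60T internal) — Willis relation
ring teeth: 30 + 2·15 = 60
30(ω_sun−ω_arm) = −60(ω_ring−ω_arm),  ω_sun = 0, ω_ring = 1
30(0−ω_arm) = −60(1−ω_arm)  ⇒  90·ω_arm = 60  ⇒  ω_arm = 2/3
ω_out/ω_in = 2/3

2/3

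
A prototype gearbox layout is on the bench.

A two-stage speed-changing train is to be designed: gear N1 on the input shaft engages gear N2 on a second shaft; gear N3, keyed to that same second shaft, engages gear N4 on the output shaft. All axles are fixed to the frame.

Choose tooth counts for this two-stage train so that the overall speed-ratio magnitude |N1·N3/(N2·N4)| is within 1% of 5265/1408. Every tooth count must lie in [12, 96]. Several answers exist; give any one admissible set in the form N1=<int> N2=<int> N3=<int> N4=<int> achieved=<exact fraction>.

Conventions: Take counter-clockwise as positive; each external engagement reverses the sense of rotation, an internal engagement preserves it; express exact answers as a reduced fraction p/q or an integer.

N1=65 N2=16 N3=81 N4=88 achieved=5265/1408

design class (target 5265/1408): fixed-axis compound train
target = 5265/1408 in lowest terms: an exact hit needs N1·N3 = k·5265 and N2·N4 = k·1408 for one integer k, every count in [12, 96]; additionally prefer no 1:1 stage (N1 ≠ N2, N3 ≠ N4)
k = 1: N1·N3 = 5265 = 65·81, N2·N4 = 1408 = 16·88
achieved = 65·81/(16·88) = 5265/1408; |achieved − target| = 0 ≤ 1053/28160 ✓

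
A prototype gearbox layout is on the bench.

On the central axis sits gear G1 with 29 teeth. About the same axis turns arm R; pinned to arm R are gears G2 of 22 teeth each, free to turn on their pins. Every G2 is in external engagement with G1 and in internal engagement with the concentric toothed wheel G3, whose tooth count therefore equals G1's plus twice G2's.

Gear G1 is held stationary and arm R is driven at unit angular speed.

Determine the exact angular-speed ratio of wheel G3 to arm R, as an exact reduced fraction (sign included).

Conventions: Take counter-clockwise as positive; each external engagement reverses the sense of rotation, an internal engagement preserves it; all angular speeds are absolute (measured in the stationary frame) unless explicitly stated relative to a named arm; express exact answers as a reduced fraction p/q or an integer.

topology: planetary set — G1 29T / G2 22T / G3 73T, arm = carrier (Willis)
ring teeth: 29 + 2·22 = 73
29(ω_sun−ω_arm) = −73(ω_ring−ω_arm),  ω_sun = 0, ω_arm = 1
ω_ring = 1 − (29/73)(0−1) = 102/73
ω_out/ω_in = 102/73

102/73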